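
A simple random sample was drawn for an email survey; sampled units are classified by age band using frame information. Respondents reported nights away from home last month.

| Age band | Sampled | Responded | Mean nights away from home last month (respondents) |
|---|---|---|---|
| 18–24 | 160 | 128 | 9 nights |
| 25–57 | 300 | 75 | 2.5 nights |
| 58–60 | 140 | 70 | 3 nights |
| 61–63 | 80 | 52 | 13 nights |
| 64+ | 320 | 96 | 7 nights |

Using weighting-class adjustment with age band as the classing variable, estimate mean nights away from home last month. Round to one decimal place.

Class response rates: 18–24 128/160 = 80%, 25–57 75/300 = 25%, 58–60 70/140 = 50%, 61–63 52/80 = 65%, 64+ 96/320 = 30%.
With weight = n_sampled/n_responded per class, the weighted class total is n_sampled:
  18–24: 160 × 9 = 1440
  25–57: 300 × 2.5 = 750
  58–60: 140 × 3 = 420
  61–63: 80 × 13 = 1040
  64+: 320 × 7 = 2240
Adjusted estimate = 5890 / 1,000 = 5.89 → 5.9.

5.9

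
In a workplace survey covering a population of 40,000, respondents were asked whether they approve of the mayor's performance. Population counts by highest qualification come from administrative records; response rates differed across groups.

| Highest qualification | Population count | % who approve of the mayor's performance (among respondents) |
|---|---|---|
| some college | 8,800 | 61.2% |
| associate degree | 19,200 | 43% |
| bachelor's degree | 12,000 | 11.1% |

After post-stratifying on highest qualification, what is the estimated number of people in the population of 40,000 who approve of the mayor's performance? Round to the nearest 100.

Apply each group's respondent rate to its population count:
  some college: 8,800 × 61.2% = 5385.6
  associate degree: 19,200 × 43% = 8256
  bachelor's degree: 12,000 × 11.1% = 1332
Estimated total = 14973.6 → 15,000.

15,000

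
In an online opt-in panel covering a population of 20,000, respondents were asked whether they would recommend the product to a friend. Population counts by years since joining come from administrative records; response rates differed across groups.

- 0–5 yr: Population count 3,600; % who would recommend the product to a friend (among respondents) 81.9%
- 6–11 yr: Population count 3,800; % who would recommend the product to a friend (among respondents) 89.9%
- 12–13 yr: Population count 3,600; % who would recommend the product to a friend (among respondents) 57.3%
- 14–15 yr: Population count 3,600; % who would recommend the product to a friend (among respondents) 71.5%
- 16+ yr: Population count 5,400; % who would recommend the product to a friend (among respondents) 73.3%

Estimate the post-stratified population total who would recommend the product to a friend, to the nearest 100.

15,000

Estimated count per cell = population count × respondent percentage:
  0–5 yr: 3,600 × 81.9% = 2948.4
  6–11 yr: 3,800 × 89.9% = 3416.2
  12–13 yr: 3,600 × 57.3% = 2062.8
  14–15 yr: 3,600 × 71.5% = 2574
  16+ yr: 5,400 × 73.3% = 3958.2
Estimated total = 14959.6 → 15,000.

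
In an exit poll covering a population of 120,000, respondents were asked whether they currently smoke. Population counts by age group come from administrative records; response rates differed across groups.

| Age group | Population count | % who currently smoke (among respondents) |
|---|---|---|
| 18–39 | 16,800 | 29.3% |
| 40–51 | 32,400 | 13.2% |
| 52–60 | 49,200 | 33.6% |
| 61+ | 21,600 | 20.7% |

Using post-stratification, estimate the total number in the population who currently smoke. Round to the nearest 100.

30,200

Apply each group's respondent rate to its population count:
  18–39: 16,800 × 29.3% = 4922.4
  40–51: 32,400 × 13.2% = 4276.8
  52–60: 49,200 × 33.6% = 16531.2
  61+: 21,600 × 20.7% = 4471.2
Estimated total = 30201.6 → 30,200.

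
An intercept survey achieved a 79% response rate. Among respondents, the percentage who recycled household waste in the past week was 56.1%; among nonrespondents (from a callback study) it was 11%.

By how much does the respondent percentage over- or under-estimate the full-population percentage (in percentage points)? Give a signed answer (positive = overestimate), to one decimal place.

+9.5 percentage points

Nonresponse fraction = 1 − 0.79 = 0.21.
Bias = (nonresponse fraction) × (respondent percentage − nonrespondent percentage)
     = 0.21 × (56.1 − 11) = 0.21 × 45.1 = 9.471.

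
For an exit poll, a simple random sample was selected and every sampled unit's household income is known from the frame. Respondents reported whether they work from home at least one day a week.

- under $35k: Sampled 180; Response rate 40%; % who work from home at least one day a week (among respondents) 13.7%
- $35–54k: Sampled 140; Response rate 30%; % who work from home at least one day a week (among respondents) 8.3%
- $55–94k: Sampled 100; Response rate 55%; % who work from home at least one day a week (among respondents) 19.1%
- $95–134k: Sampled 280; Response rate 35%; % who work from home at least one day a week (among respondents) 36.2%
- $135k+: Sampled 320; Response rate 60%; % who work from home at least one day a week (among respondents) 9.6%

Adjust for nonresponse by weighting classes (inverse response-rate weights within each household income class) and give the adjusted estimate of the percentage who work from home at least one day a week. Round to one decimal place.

Inverse-response-rate weighting restores each class to its sampled count, so class totals weight by n_sampled:
  under $35k: 180 × 13.7 = 2466
  $35–54k: 140 × 8.3 = 1162
  $55–94k: 100 × 19.1 = 1910
  $95–134k: 280 × 36.2 = 10,136
  $135k+: 320 × 9.6 = 3072
Adjusted estimate = 18,746 / 1,020 = 18.3784 → 18.4%.

18.4%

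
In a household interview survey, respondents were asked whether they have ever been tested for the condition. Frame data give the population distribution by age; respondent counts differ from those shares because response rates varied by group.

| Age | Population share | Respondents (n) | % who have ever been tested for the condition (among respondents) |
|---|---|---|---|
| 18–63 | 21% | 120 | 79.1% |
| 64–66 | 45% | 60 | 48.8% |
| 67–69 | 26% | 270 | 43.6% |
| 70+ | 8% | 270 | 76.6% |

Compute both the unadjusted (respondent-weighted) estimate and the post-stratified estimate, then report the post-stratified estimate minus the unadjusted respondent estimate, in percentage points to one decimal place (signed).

-6.3 percentage points

Naive respondent-only estimate (weights = respondent counts):
  (120/720)×79.1 + (60/720)×48.8 + (270/720)×43.6 + (270/720)×76.6 = 62.325%
Post-stratified estimate weights by population shares:
  0.21×79.1 + 0.45×48.8 + 0.26×43.6 + 0.08×76.6 = 56.035%
Difference = 56.035 − 62.325 = -6.29 pp.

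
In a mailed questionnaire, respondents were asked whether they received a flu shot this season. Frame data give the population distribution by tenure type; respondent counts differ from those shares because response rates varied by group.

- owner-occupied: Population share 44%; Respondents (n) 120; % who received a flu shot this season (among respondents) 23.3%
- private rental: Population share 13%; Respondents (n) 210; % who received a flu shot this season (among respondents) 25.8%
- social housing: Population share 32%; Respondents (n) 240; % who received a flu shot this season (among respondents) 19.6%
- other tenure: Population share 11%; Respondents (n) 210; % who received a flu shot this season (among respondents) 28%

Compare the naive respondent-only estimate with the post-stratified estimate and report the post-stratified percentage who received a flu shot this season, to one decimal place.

Unadjusted (pooled respondent) estimate weights by respondent counts:
  (120/780)×23.3 + (210/780)×25.8 + (240/780)×19.6 + (210/780)×28 = 24.1%
Reweighting by population tenure type shares:
  0.44×23.3 + 0.13×25.8 + 0.32×19.6 + 0.11×28 = 22.958%

23.0%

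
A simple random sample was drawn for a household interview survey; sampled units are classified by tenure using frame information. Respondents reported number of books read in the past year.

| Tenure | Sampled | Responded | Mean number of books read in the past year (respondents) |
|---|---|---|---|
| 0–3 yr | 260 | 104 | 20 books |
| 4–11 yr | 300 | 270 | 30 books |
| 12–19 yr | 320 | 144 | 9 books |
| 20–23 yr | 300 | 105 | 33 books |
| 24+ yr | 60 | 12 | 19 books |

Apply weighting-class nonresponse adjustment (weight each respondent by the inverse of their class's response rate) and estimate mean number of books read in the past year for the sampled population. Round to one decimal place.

Class response rates: 0–3 yr 104/260 = 40%, 4–11 yr 270/300 = 90%, 12–19 yr 144/320 = 45%, 20–23 yr 105/300 = 35%, 24+ yr 12/60 = 20%.
Each respondent's weight = sampled/responded in their class; summing within a class gives n_sampled, so:
  0–3 yr: 260 × 20 = 5200
  4–11 yr: 300 × 30 = 9000
  12–19 yr: 320 × 9 = 2880
  20–23 yr: 300 × 33 = 9900
  24+ yr: 60 × 19 = 1140
Adjusted estimate = 28,120 / 1,240 = 22.6774 → 22.7.

22.7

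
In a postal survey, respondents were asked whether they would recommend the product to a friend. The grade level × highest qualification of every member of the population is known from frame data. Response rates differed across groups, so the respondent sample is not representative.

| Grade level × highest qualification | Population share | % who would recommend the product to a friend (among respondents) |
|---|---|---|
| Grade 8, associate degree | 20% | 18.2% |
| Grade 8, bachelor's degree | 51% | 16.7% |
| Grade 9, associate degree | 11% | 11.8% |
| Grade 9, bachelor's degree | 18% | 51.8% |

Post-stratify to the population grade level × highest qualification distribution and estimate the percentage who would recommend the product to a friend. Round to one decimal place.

Reweight to the known grade level × highest qualification distribution:
  Grade 8, associate degree: 0.2 × 18.2 = 3.64
  Grade 8, bachelor's degree: 0.51 × 16.7 = 8.517
  Grade 9, associate degree: 0.11 × 11.8 = 1.298
  Grade 9, bachelor's degree: 0.18 × 51.8 = 9.324
Post-stratified estimate = 22.779 → 22.8%.

22.8%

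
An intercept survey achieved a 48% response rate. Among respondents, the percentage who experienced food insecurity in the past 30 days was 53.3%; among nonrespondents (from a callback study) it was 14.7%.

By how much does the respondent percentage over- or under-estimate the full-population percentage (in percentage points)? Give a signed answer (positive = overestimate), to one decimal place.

Nonresponse fraction = 1 − 0.48 = 0.52.
Bias = (nonresponse fraction) × (respondent percentage − nonrespondent percentage)
     = 0.52 × (53.3 − 14.7) = 0.52 × 38.6 = 20.072.

+20.1 percentage points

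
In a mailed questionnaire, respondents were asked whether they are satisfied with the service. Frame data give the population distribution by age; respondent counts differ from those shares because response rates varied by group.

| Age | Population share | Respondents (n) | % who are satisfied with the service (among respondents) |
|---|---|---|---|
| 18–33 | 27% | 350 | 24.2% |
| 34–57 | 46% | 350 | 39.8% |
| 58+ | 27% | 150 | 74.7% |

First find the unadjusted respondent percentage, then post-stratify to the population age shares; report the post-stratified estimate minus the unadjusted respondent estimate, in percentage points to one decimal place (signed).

+5.5 percentage points

Naive respondent-only estimate (weights = respondent counts):
  (350/850)×24.2 + (350/850)×39.8 + (150/850)×74.7 = 39.5353%
Post-stratified estimate weights by population shares:
  0.27×24.2 + 0.46×39.8 + 0.27×74.7 = 45.011%
Difference = 45.011 − 39.5353 = 5.4757 pp.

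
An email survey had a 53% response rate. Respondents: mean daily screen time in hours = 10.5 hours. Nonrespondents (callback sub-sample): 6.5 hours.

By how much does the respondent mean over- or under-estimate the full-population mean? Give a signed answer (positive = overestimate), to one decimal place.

+1.9

Nonresponse fraction = 1 − 0.53 = 0.47.
Bias = (nonresponse fraction) × (respondent mean − nonrespondent mean)
     = 0.47 × (10.5 − 6.5) = 0.47 × 4 = 1.88.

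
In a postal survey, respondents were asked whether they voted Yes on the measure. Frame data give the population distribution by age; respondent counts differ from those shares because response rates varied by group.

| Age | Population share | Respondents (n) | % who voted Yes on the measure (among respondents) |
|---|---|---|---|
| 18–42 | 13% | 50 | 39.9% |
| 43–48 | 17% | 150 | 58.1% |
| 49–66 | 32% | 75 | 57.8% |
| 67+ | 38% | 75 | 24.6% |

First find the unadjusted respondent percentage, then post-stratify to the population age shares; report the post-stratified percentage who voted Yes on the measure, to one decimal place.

Unadjusted (pooled respondent) estimate weights by respondent counts:
  (50/350)×39.9 + (150/350)×58.1 + (75/350)×57.8 + (75/350)×24.6 = 48.2571%
Post-stratifying to population shares instead:
  0.13×39.9 + 0.17×58.1 + 0.32×57.8 + 0.38×24.6 = 42.908%

42.9%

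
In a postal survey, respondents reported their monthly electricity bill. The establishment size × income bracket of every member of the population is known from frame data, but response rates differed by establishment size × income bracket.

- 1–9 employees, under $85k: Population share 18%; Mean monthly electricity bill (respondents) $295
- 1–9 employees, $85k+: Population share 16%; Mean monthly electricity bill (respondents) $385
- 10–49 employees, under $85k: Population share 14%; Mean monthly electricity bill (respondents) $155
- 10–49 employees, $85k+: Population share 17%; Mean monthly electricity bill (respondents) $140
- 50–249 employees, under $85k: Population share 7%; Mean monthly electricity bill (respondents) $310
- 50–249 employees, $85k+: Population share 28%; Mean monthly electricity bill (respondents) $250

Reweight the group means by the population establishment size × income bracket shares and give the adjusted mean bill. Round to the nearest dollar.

Weight each group's respondent value by its population share:
  1–9 employees, under $85k: 0.18 × 295 = 53.1
  1–9 employees, $85k+: 0.16 × 385 = 61.6
  10–49 employees, under $85k: 0.14 × 155 = 21.7
  10–49 employees, $85k+: 0.17 × 140 = 23.8
  50–249 employees, under $85k: 0.07 × 310 = 21.7
  50–249 employees, $85k+: 0.28 × 250 = 70
Post-stratified estimate = 251.9 → $252.

$252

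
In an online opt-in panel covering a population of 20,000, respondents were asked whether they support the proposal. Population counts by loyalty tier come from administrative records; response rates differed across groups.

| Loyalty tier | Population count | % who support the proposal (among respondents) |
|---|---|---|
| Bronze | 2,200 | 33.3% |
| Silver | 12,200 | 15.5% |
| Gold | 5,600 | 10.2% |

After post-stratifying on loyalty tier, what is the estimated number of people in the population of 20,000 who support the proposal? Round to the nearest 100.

Estimated count per cell = population count × respondent percentage:
  Bronze: 2,200 × 33.3% = 732.6
  Silver: 12,200 × 15.5% = 1891
  Gold: 5,600 × 10.2% = 571.2
Estimated total = 3194.8 → 3,200.

3,200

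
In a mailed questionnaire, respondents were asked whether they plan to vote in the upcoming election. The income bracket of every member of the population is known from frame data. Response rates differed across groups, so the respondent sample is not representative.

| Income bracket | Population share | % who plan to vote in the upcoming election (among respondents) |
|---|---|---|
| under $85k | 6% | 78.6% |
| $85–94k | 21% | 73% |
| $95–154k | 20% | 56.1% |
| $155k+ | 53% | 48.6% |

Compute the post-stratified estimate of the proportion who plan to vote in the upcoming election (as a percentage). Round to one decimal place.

57.0%

Post-stratification weights by population share, not respondent share:
  under $85k: 0.06 × 78.6 = 4.716
  $85–94k: 0.21 × 73 = 15.33
  $95–154k: 0.2 × 56.1 = 11.22
  $155k+: 0.53 × 48.6 = 25.758
Post-stratified estimate = 57.024 → 57.0%.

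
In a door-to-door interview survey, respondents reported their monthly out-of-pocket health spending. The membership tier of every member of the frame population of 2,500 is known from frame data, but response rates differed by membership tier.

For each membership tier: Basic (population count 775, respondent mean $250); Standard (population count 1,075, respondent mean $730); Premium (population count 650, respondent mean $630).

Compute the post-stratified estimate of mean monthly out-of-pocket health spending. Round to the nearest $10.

Reweight to the known membership tier distribution:
  Basic: (775/2,500) × 250 = 77.5
  Standard: (1,075/2,500) × 730 = 313.9
  Premium: (650/2,500) × 630 = 163.8
Post-stratified estimate = 555.2 → $560.

$560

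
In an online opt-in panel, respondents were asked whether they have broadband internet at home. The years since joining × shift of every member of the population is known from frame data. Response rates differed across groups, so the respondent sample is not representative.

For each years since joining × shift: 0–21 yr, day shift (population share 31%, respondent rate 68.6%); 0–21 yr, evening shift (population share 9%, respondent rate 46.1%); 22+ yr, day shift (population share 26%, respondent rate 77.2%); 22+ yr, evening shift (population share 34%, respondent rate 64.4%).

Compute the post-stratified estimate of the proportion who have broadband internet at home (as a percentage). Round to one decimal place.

67.4%

Reweight to the known years since joining × shift distribution:
  0–21 yr, day shift: 0.31 × 68.6 = 21.266
  0–21 yr, evening shift: 0.09 × 46.1 = 4.149
  22+ yr, day shift: 0.26 × 77.2 = 20.072
  22+ yr, evening shift: 0.34 × 64.4 = 21.896
Post-stratified estimate = 67.383 → 67.4%.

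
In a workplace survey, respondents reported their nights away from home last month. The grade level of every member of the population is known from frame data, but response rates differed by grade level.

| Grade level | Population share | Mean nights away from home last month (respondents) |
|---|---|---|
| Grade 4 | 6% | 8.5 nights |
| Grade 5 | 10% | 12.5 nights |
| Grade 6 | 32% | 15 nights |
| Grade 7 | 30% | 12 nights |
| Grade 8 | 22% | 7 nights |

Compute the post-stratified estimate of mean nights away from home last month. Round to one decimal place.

Reweight to the known grade level distribution:
  Grade 4: 0.06 × 8.5 = 0.51
  Grade 5: 0.1 × 12.5 = 1.25
  Grade 6: 0.32 × 15 = 4.8
  Grade 7: 0.3 × 12 = 3.6
  Grade 8: 0.22 × 7 = 1.54
Post-stratified estimate = 11.7 → 11.7.

11.7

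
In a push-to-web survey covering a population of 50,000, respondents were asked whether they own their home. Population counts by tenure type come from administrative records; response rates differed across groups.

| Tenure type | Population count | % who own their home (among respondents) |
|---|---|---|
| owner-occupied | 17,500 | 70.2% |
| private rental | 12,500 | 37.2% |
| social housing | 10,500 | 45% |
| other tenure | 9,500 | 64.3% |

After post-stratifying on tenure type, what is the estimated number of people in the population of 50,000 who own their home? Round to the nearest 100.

Each cell contributes its population count × the respondent rate:
  owner-occupied: 17,500 × 70.2% = 12,285
  private rental: 12,500 × 37.2% = 4650
  social housing: 10,500 × 45% = 4725
  other tenure: 9,500 × 64.3% = 6108.5
Estimated total = 27768.5 → 27,800.

27,800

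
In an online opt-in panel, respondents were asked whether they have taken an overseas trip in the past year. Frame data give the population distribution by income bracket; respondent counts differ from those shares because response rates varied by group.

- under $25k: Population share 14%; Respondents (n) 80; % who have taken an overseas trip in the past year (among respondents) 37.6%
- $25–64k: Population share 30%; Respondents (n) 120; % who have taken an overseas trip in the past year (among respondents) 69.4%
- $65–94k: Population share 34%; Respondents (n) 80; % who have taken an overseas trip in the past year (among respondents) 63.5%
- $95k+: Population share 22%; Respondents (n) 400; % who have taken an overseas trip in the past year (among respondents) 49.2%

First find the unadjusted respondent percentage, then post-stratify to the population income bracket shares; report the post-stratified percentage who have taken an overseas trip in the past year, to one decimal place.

Unadjusted (pooled respondent) estimate weights by respondent counts:
  (80/680)×37.6 + (120/680)×69.4 + (80/680)×63.5 + (400/680)×49.2 = 53.0824%
Post-stratifying to population shares instead:
  0.14×37.6 + 0.3×69.4 + 0.34×63.5 + 0.22×49.2 = 58.498%

58.5%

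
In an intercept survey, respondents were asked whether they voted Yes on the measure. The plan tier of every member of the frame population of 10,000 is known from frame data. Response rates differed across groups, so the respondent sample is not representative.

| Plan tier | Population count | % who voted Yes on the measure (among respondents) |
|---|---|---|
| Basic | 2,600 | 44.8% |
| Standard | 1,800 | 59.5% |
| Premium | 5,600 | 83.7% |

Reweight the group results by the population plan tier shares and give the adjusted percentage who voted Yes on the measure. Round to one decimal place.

Reweight to the known plan tier distribution:
  Basic: (2,600/10,000) × 44.8 = 11.648
  Standard: (1,800/10,000) × 59.5 = 10.71
  Premium: (5,600/10,000) × 83.7 = 46.872
Post-stratified estimate = 69.23 → 69.2%.

69.2%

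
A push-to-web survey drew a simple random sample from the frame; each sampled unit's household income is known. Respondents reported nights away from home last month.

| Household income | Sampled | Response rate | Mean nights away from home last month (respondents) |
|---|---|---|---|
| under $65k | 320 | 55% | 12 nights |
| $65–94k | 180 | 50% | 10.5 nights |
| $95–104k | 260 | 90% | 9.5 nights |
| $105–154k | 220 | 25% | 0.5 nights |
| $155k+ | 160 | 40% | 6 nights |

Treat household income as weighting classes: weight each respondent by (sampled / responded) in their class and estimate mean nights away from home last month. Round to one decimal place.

8.1

Each respondent's weight = sampled/responded in their class; summing within a class gives n_sampled, so:
  under $65k: 320 × 12 = 3840
  $65–94k: 180 × 10.5 = 1890
  $95–104k: 260 × 9.5 = 2470
  $105–154k: 220 × 0.5 = 110
  $155k+: 160 × 6 = 960
Adjusted estimate = 9270 / 1,140 = 8.13158 → 8.1.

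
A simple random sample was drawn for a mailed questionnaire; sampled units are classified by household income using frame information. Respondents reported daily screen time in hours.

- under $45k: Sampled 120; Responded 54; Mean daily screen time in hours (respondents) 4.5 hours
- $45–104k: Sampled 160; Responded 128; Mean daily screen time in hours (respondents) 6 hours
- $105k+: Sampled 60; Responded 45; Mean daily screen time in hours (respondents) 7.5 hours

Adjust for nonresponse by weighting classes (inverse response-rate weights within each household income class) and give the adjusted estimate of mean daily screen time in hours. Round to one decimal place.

5.7

Class response rates: under $45k 54/120 = 45%, $45–104k 128/160 = 80%, $105k+ 45/60 = 75%.
Weighting each respondent by the inverse class response rate inflates each class back to its sampled size, so the class weight is n_sampled:
  under $45k: 120 × 4.5 = 540
  $45–104k: 160 × 6 = 960
  $105k+: 60 × 7.5 = 450
Adjusted estimate = 1950 / 340 = 5.73529 → 5.7.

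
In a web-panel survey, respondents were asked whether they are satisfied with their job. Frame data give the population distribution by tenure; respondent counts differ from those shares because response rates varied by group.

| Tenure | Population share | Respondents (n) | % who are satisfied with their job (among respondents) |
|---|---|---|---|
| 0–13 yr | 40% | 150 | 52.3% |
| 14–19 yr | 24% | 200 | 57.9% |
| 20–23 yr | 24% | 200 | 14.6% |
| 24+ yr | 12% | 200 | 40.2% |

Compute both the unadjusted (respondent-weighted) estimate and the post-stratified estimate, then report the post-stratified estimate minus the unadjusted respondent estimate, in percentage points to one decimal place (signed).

+2.6 percentage points

Without adjustment, the pooled respondent share is:
  (150/750)×52.3 + (200/750)×57.9 + (200/750)×14.6 + (200/750)×40.2 = 40.5133%
Reweighting by population tenure shares:
  0.4×52.3 + 0.24×57.9 + 0.24×14.6 + 0.12×40.2 = 43.144%
Difference = 43.144 − 40.5133 = 2.6307 pp.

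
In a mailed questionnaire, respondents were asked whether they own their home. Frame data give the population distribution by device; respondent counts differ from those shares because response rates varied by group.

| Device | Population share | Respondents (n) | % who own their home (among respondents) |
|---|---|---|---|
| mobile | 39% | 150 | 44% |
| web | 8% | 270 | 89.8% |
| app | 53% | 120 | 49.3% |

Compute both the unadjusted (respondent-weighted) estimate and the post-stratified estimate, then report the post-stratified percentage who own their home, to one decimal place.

Unadjusted (pooled respondent) estimate weights by respondent counts:
  (150/540)×44 + (270/540)×89.8 + (120/540)×49.3 = 68.0778%
Post-stratified estimate weights by population shares:
  0.39×44 + 0.08×89.8 + 0.53×49.3 = 50.473%

50.5%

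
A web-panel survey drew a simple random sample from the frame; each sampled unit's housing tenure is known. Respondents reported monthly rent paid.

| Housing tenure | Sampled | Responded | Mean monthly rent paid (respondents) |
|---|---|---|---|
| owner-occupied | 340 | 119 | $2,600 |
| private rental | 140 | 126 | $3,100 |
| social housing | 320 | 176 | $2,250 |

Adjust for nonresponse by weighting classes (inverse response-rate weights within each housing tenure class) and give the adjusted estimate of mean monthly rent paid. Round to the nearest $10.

Response rates by class: owner-occupied 119/340 = 35%, private rental 126/140 = 90%, social housing 176/320 = 55%.
Weighting each respondent by the inverse class response rate inflates each class back to its sampled size, so the class weight is n_sampled:
  owner-occupied: 340 × 2600 = 884,000
  private rental: 140 × 3100 = 434,000
  social housing: 320 × 2250 = 720,000
Adjusted estimate = 2,038,000 / 800 = 2547.5 → $2,550.

$2,550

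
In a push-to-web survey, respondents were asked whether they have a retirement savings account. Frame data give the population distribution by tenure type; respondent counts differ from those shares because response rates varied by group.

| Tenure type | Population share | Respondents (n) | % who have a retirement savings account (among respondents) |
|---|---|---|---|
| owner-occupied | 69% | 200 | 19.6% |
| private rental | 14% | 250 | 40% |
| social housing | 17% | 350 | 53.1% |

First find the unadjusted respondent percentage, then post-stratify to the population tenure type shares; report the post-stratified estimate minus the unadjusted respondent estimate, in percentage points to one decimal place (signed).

Naive respondent-only estimate (weights = respondent counts):
  (200/800)×19.6 + (250/800)×40 + (350/800)×53.1 = 40.6313%
Post-stratifying to population shares instead:
  0.69×19.6 + 0.14×40 + 0.17×53.1 = 28.151%
Difference = 28.151 − 40.6313 = -12.4803 pp.

-12.5 percentage points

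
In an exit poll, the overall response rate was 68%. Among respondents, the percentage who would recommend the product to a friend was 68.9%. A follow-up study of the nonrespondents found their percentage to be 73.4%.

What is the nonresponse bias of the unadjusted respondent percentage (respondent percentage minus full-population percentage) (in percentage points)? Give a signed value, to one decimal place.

Nonresponse fraction = 1 − 0.68 = 0.32.
Bias = (nonresponse fraction) × (respondent percentage − nonrespondent percentage)
     = 0.32 × (68.9 − 73.4) = 0.32 × -4.5 = -1.44.

-1.4 percentage points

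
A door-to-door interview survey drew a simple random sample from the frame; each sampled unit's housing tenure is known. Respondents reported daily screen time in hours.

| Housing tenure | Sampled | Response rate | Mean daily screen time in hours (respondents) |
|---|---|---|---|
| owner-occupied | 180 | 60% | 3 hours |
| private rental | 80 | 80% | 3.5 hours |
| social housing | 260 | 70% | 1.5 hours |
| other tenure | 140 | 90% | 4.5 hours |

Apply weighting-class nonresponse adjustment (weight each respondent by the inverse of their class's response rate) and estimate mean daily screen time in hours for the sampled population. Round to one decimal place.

2.8

Inverse-response-rate weighting restores each class to its sampled count, so class totals weight by n_sampled:
  owner-occupied: 180 × 3 = 540
  private rental: 80 × 3.5 = 280
  social housing: 260 × 1.5 = 390
  other tenure: 140 × 4.5 = 630
Adjusted estimate = 1840 / 660 = 2.78788 → 2.8.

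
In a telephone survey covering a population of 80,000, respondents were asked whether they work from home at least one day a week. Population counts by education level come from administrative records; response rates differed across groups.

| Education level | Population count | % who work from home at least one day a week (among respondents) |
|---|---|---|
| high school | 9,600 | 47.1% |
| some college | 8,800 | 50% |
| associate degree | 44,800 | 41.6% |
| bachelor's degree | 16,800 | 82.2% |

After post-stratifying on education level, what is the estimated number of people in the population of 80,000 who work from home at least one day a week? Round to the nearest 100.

Each cell contributes its population count × the respondent rate:
  high school: 9,600 × 47.1% = 4521.6
  some college: 8,800 × 50% = 4400
  associate degree: 44,800 × 41.6% = 18636.8
  bachelor's degree: 16,800 × 82.2% = 13809.6
Estimated total = 41,368 → 41,400.

41,400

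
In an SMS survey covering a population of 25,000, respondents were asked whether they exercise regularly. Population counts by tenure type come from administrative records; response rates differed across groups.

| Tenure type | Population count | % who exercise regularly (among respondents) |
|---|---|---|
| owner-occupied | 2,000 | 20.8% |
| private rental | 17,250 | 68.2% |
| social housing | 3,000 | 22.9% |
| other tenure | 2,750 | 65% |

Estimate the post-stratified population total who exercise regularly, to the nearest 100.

Each cell contributes its population count × the respondent rate:
  owner-occupied: 2,000 × 20.8% = 416
  private rental: 17,250 × 68.2% = 11764.5
  social housing: 3,000 × 22.9% = 687
  other tenure: 2,750 × 65% = 1787.5
Estimated total = 14,655 → 14,700.

14,700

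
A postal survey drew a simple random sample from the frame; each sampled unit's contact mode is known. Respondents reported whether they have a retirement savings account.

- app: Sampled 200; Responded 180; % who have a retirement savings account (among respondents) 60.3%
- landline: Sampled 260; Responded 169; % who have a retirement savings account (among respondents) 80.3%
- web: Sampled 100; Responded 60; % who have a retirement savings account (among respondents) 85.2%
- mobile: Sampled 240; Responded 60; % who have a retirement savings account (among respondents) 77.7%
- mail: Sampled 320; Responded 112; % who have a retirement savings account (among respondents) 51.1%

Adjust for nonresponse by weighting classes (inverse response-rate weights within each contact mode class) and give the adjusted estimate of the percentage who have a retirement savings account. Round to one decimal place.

Response rates by class: app 180/200 = 90%, landline 169/260 = 65%, web 60/100 = 60%, mobile 60/240 = 25%, mail 112/320 = 35%.
With weight = n_sampled/n_responded per class, the weighted class total is n_sampled:
  app: 200 × 60.3 = 12,060
  landline: 260 × 80.3 = 20,878
  web: 100 × 85.2 = 8520
  mobile: 240 × 77.7 = 18,648
  mail: 320 × 51.1 = 16,352
Adjusted estimate = 76,458 / 1,120 = 68.2661 → 68.3%.

68.3%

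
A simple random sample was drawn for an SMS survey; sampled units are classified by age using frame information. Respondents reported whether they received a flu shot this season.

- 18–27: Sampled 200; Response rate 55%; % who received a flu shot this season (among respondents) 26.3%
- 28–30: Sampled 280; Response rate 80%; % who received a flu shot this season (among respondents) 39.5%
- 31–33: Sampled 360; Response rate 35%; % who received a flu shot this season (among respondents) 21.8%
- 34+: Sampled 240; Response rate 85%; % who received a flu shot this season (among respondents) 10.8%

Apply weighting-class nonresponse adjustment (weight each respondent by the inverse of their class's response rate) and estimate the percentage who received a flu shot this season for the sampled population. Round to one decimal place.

24.8%

With weight = n_sampled/n_responded per class, the weighted class total is n_sampled:
  18–27: 200 × 26.3 = 5260
  28–30: 280 × 39.5 = 11,060
  31–33: 360 × 21.8 = 7848
  34+: 240 × 10.8 = 2592
Adjusted estimate = 26,760 / 1,080 = 24.7778 → 24.8%.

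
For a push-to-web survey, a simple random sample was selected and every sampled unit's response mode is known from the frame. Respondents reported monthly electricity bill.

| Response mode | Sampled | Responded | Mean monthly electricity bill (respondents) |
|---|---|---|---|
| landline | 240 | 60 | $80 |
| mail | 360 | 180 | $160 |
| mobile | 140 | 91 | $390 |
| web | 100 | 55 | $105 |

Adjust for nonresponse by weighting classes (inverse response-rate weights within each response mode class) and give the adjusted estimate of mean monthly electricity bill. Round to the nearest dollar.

$169

Class response rates: landline 60/240 = 25%, mail 180/360 = 50%, mobile 91/140 = 65%, web 55/100 = 55%.
Each respondent's weight = sampled/responded in their class; summing within a class gives n_sampled, so:
  landline: 240 × 80 = 19,200
  mail: 360 × 160 = 57,600
  mobile: 140 × 390 = 54,600
  web: 100 × 105 = 10,500
Adjusted estimate = 141,900 / 840 = 168.929 → $169.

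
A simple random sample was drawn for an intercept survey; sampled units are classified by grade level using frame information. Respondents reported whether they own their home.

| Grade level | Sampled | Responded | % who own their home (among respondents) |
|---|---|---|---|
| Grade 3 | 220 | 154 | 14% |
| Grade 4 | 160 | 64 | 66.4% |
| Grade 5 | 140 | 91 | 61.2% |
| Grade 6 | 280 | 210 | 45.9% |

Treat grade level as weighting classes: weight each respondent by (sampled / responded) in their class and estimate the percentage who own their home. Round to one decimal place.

Response rates by class: Grade 3 154/220 = 70%, Grade 4 64/160 = 40%, Grade 5 91/140 = 65%, Grade 6 210/280 = 75%.
Weighting each respondent by the inverse class response rate inflates each class back to its sampled size, so the class weight is n_sampled:
  Grade 3: 220 × 14 = 3080
  Grade 4: 160 × 66.4 = 10,624
  Grade 5: 140 × 61.2 = 8568
  Grade 6: 280 × 45.9 = 12,852
Adjusted estimate = 35,124 / 800 = 43.905 → 43.9%.

43.9%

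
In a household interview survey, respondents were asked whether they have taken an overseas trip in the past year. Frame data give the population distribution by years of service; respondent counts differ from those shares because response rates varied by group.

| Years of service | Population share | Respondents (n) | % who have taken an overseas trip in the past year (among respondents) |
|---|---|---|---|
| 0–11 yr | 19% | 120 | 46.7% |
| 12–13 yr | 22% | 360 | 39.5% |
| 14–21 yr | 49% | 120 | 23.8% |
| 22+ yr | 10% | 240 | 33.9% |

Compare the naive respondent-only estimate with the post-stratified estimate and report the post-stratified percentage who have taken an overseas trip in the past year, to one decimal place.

Naive respondent-only estimate (weights = respondent counts):
  (120/840)×46.7 + (360/840)×39.5 + (120/840)×23.8 + (240/840)×33.9 = 36.6857%
Post-stratified estimate weights by population shares:
  0.19×46.7 + 0.22×39.5 + 0.49×23.8 + 0.1×33.9 = 32.615%

32.6%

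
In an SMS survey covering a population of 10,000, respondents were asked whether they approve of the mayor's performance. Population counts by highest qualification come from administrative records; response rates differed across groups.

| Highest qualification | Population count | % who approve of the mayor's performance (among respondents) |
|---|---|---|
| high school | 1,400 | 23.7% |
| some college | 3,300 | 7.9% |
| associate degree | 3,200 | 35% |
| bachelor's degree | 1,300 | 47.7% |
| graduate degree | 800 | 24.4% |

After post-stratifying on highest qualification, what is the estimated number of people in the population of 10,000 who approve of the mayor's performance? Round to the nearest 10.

Apply each group's respondent rate to its population count:
  high school: 1,400 × 23.7% = 331.8
  some college: 3,300 × 7.9% = 260.7
  associate degree: 3,200 × 35% = 1120
  bachelor's degree: 1,300 × 47.7% = 620.1
  graduate degree: 800 × 24.4% = 195.2
Estimated total = 2527.8 → 2,530.

2,530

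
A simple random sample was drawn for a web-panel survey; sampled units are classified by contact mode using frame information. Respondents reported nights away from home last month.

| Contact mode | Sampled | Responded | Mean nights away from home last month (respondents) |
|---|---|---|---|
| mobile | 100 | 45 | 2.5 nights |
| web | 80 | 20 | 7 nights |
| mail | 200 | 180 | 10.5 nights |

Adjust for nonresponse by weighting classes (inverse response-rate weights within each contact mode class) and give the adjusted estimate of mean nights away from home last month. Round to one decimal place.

Class response rates: mobile 45/100 = 45%, web 20/80 = 25%, mail 180/200 = 90%.
Each respondent's weight = sampled/responded in their class; summing within a class gives n_sampled, so:
  mobile: 100 × 2.5 = 250
  web: 80 × 7 = 560
  mail: 200 × 10.5 = 2100
Adjusted estimate = 2910 / 380 = 7.65789 → 7.7.

7.7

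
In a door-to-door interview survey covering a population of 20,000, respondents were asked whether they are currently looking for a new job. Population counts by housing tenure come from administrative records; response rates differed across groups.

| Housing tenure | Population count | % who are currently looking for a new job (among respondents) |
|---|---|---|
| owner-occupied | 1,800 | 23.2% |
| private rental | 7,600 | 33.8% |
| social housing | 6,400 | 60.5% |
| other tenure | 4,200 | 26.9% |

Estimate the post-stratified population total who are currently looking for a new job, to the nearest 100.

Each cell contributes its population count × the respondent rate:
  owner-occupied: 1,800 × 23.2% = 417.6
  private rental: 7,600 × 33.8% = 2568.8
  social housing: 6,400 × 60.5% = 3872
  other tenure: 4,200 × 26.9% = 1129.8
Estimated total = 7988.2 → 8,000.

8,000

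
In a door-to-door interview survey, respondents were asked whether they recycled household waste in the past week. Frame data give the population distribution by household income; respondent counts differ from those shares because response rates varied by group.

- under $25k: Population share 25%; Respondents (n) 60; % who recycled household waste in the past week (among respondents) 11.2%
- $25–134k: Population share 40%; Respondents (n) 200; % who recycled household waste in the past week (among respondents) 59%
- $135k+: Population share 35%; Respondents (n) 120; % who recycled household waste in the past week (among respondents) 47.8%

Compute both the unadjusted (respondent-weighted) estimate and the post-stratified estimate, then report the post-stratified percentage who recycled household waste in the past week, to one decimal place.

Without adjustment, the pooled respondent share is:
  (60/380)×11.2 + (200/380)×59 + (120/380)×47.8 = 47.9158%
Post-stratified estimate weights by population shares:
  0.25×11.2 + 0.4×59 + 0.35×47.8 = 43.13%

43.1%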